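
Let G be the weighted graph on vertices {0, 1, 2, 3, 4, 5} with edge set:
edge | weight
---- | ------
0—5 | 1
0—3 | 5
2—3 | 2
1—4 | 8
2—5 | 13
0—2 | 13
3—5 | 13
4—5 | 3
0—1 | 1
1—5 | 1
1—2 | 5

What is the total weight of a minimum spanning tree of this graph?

12

Prim, starting at 3.
Step 1: frontier [2—3 2, 0—3 5, 3—5 13] → take 2—3 (2); add 2.
Step 2: frontier [1—2 5, 0—2 13, 2—5 13, 0—3 5, 3—5 13] → take 0—3 (5); add 0.
Step 3: frontier [0—1 1, 0—5 1, 1—2 5, 2—5 13, 3—5 13] → take 0—1 (1); add 1.
Step 4: frontier [0—5 1, 1—5 1, 1—4 8, 2—5 13, 3—5 13] → take 0—5 (1); add 5.
Step 5: frontier [1—4 8, 4—5 3] → take 4—5 (3); add 4.
MST edges: 2—3, 0—3, 0—1, 0—5, 4—5; total weight 2+5+1+1+3 = 12.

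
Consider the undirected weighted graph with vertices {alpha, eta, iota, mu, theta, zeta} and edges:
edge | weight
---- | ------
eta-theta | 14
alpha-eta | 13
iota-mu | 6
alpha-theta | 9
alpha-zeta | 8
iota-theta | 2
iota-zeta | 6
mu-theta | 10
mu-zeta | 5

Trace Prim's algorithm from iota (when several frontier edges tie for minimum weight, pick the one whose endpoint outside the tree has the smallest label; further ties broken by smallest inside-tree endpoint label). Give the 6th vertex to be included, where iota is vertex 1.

Grow the tree from iota using Prim:
Step 1: cheapest edge leaving the tree is iota-theta (2); add theta.
Step 2: cheapest edge leaving the tree is iota-mu (6); add mu.
Step 3: cheapest edge leaving the tree is mu-zeta (5); add zeta.
Step 4: cheapest edge leaving the tree is alpha-zeta (8); add alpha.
Step 5: cheapest edge leaving the tree is alpha-eta (13); add eta.
Vertex order: iota, theta, mu, zeta, alpha, eta. The 6th vertex is eta.

eta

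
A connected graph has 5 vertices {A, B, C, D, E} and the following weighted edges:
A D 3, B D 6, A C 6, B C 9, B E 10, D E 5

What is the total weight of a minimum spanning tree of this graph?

20

Kruskal's algorithm — process edges by increasing weight (ties by edge label):
A D (3): add. Components now {A,D} {B} {C} {E}
D E (5): add. Components now {A,D,E} {B} {C}
A C (6): add. Components now {A,C,D,E} {B}
B D (6): add. Components now {A,B,C,D,E}
MST edges: A D, D E, A C, B D; total weight 3+5+6+6 = 20.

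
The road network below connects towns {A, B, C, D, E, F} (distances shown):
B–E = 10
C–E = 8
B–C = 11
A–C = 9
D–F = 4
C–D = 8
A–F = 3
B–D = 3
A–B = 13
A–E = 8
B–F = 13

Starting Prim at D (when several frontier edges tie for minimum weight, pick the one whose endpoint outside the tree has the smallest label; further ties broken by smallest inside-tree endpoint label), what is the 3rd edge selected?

Prim, starting at D.
Step 1: cheapest edge leaving the tree is B–D (3); add B.
Step 2: cheapest edge leaving the tree is D–F (4); add F.
Step 3: cheapest edge leaving the tree is A–F (3); add A.
Step 4: cheapest edge leaving the tree is C–D (8); add C.
Step 5: cheapest edge leaving the tree is A–E (8); add E.
The 3rd edge added is A–F.

A-F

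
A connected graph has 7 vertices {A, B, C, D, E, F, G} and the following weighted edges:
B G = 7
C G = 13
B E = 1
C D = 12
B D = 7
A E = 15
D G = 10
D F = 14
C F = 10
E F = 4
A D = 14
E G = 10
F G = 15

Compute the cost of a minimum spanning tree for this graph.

43

Prim, starting at F.
Step 1: frontier [E F 4, C F 10, D F 14, F G 15] → take E F (4); add E.
Step 2: frontier [B E 1, E G 10, A E 15, C F 10, D F 14, F G 15] → take B E (1); add B.
Step 3: frontier [B D 7, B G 7, E G 10, A E 15, C F 10, D F 14, F G 15] → take B D (7); add D.
Step 4: frontier [B G 7, D G 10, C D 12, A D 14, E G 10, A E 15, C F 10, F G 15] → take B G (7); add G.
Step 5: frontier [C D 12, A D 14, A E 15, C F 10, C G 13] → take C F (10); add C.
Step 6: frontier [A D 14, A E 15] → take A D (14); add A.
MST edges: E F, B E, B D, B G, C F, A D; total weight 4+1+7+7+10+14 = 43.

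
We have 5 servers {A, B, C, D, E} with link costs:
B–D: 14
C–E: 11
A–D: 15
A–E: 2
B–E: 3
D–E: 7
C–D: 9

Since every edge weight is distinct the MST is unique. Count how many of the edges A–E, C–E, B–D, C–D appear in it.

Kruskal: consider edges lightest-first.
A–E (2): add — endpoints in different components.
B–E (3): add — endpoints in different components.
D–E (7): add — endpoints in different components.
C–D (9): add — endpoints in different components.
MST edge set: {A–E, B–E, D–E, C–D}.
Of the listed edges, {A–E, C–D} are in the MST → 2.

2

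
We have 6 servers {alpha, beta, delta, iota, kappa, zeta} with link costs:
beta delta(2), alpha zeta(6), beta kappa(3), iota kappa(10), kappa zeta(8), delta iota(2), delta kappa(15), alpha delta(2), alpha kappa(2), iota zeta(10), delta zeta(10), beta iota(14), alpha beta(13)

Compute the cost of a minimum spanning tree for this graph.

14

Kruskal's algorithm — process edges by increasing weight (ties by edge label):
alpha delta (2): add. Components now {alpha,delta} {beta} {kappa} {zeta} {iota}
alpha kappa (2): add. Components now {alpha,delta,kappa} {beta} {zeta} {iota}
beta delta (2): add. Components now {alpha,beta,delta,kappa} {zeta} {iota}
delta iota (2): add. Components now {alpha,beta,delta,iota,kappa} {zeta}
beta kappa (3): skip — beta and kappa already connected.
alpha zeta (6): add. Components now {alpha,beta,delta,iota,kappa,zeta}
MST edges: alpha delta, alpha kappa, beta delta, delta iota, alpha zeta; total weight 2+2+2+2+6 = 14.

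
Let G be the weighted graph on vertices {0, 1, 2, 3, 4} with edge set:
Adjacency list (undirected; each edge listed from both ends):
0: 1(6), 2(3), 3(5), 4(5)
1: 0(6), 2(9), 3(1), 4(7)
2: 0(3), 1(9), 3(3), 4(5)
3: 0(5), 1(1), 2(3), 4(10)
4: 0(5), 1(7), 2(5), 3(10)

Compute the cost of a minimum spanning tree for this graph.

12

Grow the tree from 2 using Prim:
Step 1: frontier [0–2 3, 2–3 3, 2–4 5, 1–2 9] → take 0–2 (3); add 0.
Step 2: frontier [0–3 5, 0–4 5, 0–1 6, 2–3 3, 2–4 5, 1–2 9] → take 2–3 (3); add 3.
Step 3: frontier [0–4 5, 0–1 6, 2–4 5, 1–2 9, 1–3 1, 3–4 10] → take 1–3 (1); add 1.
Step 4: frontier [0–4 5, 1–4 7, 2–4 5, 3–4 10] → take 0–4 (5); add 4.
MST edges: 0–2, 2–3, 1–3, 0–4; total weight 3+3+1+5 = 12.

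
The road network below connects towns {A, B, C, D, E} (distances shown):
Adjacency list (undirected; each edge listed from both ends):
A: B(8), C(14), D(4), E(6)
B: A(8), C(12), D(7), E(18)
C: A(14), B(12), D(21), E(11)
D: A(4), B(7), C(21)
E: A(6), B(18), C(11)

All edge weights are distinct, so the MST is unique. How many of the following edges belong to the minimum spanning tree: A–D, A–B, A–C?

1

Sort edges by weight, then run Kruskal:
A–D (4): add. Components now {A,D} {B} {C} {E}
A–E (6): add. Components now {A,D,E} {B} {C}
B–D (7): add. Components now {A,B,D,E} {C}
A–B (8): skip — A and B already connected.
C–E (11): add. Components now {A,B,C,D,E}
MST edge set: {A–D, A–E, B–D, C–E}.
Of the listed edges, {A–D} are in the MST → 1.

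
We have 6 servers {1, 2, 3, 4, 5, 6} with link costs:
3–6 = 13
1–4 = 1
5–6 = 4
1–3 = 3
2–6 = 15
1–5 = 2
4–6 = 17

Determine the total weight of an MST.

25

Prim, starting at 5.
Step 1: frontier [1–5 2, 5–6 4] → take 1–5 (2); add 1.
Step 2: frontier [1–4 1, 1–3 3, 5–6 4] → take 1–4 (1); add 4.
Step 3: frontier [1–3 3, 4–6 17, 5–6 4] → take 1–3 (3); add 3.
Step 4: frontier [3–6 13, 4–6 17, 5–6 4] → take 5–6 (4); add 6.
Step 5: frontier [2–6 15] → take 2–6 (15); add 2.
MST edges: 1–5, 1–4, 1–3, 5–6, 2–6; total weight 2+1+3+4+15 = 25.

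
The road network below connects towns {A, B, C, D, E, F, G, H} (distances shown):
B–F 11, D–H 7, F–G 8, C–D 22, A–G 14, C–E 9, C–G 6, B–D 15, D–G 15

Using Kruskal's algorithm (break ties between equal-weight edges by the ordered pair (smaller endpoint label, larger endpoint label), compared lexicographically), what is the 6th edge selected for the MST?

A-G

Sort edges by weight, then run Kruskal:
C–G (6): add — endpoints in different components.
D–H (7): add — endpoints in different components.
F–G (8): add — endpoints in different components.
C–E (9): add — endpoints in different components.
B–F (11): add — endpoints in different components.
A–G (14): add — endpoints in different components.
B–D (15): add — endpoints in different components.
The 6th edge added is A–G.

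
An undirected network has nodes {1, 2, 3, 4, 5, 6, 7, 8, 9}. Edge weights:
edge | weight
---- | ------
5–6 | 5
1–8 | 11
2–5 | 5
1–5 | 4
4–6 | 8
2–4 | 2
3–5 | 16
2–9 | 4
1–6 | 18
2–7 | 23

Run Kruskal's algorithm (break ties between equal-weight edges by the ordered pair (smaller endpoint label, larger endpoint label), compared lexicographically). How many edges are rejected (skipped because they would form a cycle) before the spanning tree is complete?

Kruskal: consider edges lightest-first.
2–4 (2): add — endpoints in different components.
1–5 (4): add — endpoints in different components.
2–9 (4): add — endpoints in different components.
2–5 (5): add — endpoints in different components.
5–6 (5): add — endpoints in different components.
4–6 (8): skip — 4 and 6 already connected.
1–8 (11): add — endpoints in different components.
3–5 (16): add — endpoints in different components.
1–6 (18): skip — 1 and 6 already connected.
2–7 (23): add — endpoints in different components.
Edges rejected before the tree was complete: 2.

2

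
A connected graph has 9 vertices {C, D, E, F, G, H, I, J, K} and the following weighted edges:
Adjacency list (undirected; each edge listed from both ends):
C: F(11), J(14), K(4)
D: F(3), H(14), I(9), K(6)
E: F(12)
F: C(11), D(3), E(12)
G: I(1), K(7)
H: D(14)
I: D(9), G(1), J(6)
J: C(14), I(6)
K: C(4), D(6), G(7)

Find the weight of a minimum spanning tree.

53

Kruskal's algorithm — process edges by increasing weight (ties by edge label):
G–I (1): add — endpoints in different components.
D–F (3): add — endpoints in different components.
C–K (4): add — endpoints in different components.
D–K (6): add — endpoints in different components.
I–J (6): add — endpoints in different components.
G–K (7): add — endpoints in different components.
D–I (9): skip — D and I already connected.
C–F (11): skip — C and F already connected.
E–F (12): add — endpoints in different components.
C–J (14): skip — C and J already connected.
D–H (14): add — endpoints in different components.
MST edges: G–I, D–F, C–K, D–K, I–J, G–K, E–F, D–H; total weight 1+3+4+6+6+7+12+14 = 53.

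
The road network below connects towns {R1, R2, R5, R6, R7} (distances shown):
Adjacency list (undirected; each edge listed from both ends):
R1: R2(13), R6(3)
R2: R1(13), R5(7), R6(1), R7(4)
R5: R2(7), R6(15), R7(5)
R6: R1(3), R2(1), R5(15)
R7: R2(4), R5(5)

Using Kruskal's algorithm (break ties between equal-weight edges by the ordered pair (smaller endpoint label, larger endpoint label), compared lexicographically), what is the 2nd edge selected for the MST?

R1-R6

Sort edges by weight, then run Kruskal:
R2–R6 (1): add. Components now {R1} {R2,R6} {R5} {R7}
R1–R6 (3): add. Components now {R1,R2,R6} {R5} {R7}
R2–R7 (4): add. Components now {R1,R2,R6,R7} {R5}
R5–R7 (5): add. Components now {R1,R2,R5,R6,R7}
The 2nd edge added is R1–R6.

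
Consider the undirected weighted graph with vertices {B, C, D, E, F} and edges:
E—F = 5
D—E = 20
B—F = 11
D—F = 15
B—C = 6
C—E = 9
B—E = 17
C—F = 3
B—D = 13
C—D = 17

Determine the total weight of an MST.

Sort edges by weight, then run Kruskal:
C—F (3): add. Components now {B} {C,F} {D} {E}
E—F (5): add. Components now {B} {C,E,F} {D}
B—C (6): add. Components now {B,C,E,F} {D}
C—E (9): skip — C and E already connected.
B—F (11): skip — B and F already connected.
B—D (13): add. Components now {B,C,D,E,F}
MST edges: C—F, E—F, B—C, B—D; total weight 3+5+6+13 = 27.

27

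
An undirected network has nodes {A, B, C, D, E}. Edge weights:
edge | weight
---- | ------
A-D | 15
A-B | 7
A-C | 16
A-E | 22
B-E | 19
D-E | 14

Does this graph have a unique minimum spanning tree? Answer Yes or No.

Yes

Kruskal: consider edges lightest-first.
A-B (7): add — endpoints in different components.
D-E (14): add — endpoints in different components.
A-D (15): add — endpoints in different components.
A-C (16): add — endpoints in different components.
Every non-tree edge has weight strictly greater than the heaviest edge on the tree path between its endpoints, so the MST is unique.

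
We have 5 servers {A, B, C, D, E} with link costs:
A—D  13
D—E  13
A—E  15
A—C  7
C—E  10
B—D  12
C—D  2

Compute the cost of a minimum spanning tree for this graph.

31

Grow the tree from A using Prim:
Step 1: frontier [A—C 7, A—D 13, A—E 15] → take A—C (7); add C.
Step 2: frontier [A—D 13, A—E 15, C—D 2, C—E 10] → take C—D (2); add D.
Step 3: frontier [A—E 15, C—E 10, B—D 12, D—E 13] → take C—E (10); add E.
Step 4: frontier [B—D 12] → take B—D (12); add B.
MST edges: A—C, C—D, C—E, B—D; total weight 7+2+10+12 = 31.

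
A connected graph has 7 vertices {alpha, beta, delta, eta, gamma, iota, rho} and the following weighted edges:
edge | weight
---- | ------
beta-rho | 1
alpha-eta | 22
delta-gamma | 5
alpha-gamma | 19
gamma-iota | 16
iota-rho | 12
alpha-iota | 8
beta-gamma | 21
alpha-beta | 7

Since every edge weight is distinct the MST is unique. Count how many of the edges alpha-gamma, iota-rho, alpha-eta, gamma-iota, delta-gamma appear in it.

Kruskal: consider edges lightest-first.
beta-rho (1): add. Components now {gamma} {eta} {alpha} {beta,rho} {iota} {delta}
delta-gamma (5): add. Components now {delta,gamma} {eta} {alpha} {beta,rho} {iota}
alpha-beta (7): add. Components now {delta,gamma} {eta} {alpha,beta,rho} {iota}
alpha-iota (8): add. Components now {delta,gamma} {eta} {alpha,beta,iota,rho}
iota-rho (12): skip — rho and iota already connected.
gamma-iota (16): add. Components now {alpha,beta,delta,gamma,iota,rho} {eta}
alpha-gamma (19): skip — gamma and alpha already connected.
beta-gamma (21): skip — gamma and beta already connected.
alpha-eta (22): add. Components now {alpha,beta,delta,eta,gamma,iota,rho}
MST edge set: {beta-rho, delta-gamma, alpha-beta, alpha-iota, gamma-iota, alpha-eta}.
Of the listed edges, {alpha-eta, gamma-iota, delta-gamma} are in the MST → 3.

3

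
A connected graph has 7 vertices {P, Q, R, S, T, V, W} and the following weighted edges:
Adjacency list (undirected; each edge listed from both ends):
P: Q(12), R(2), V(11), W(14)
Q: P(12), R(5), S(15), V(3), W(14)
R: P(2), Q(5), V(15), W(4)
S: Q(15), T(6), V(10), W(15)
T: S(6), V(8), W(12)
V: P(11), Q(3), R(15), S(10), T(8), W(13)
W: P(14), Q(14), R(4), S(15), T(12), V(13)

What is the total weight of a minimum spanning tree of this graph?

Kruskal: consider edges lightest-first.
P R (2): add. Components now {S} {W} {Q} {P,R} {V} {T}
Q V (3): add. Components now {S} {W} {Q,V} {P,R} {T}
R W (4): add. Components now {S} {P,R,W} {Q,V} {T}
Q R (5): add. Components now {S} {P,Q,R,V,W} {T}
S T (6): add. Components now {S,T} {P,Q,R,V,W}
T V (8): add. Components now {P,Q,R,S,T,V,W}
MST edges: P R, Q V, R W, Q R, S T, T V; total weight 2+3+4+5+6+8 = 28.

28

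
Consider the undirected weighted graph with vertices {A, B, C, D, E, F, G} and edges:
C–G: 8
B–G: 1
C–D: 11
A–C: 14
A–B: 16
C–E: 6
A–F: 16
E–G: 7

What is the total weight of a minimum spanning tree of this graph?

55

Prim, starting at D.
Step 1: frontier [C–D 11] → take C–D (11); add C.
Step 2: frontier [C–E 6, C–G 8, A–C 14] → take C–E (6); add E.
Step 3: frontier [C–G 8, A–C 14, E–G 7] → take E–G (7); add G.
Step 4: frontier [A–C 14, B–G 1] → take B–G (1); add B.
Step 5: frontier [A–B 16, A–C 14] → take A–C (14); add A.
Step 6: frontier [A–F 16] → take A–F (16); add F.
MST edges: C–D, C–E, E–G, B–G, A–C, A–F; total weight 11+6+7+1+14+16 = 55.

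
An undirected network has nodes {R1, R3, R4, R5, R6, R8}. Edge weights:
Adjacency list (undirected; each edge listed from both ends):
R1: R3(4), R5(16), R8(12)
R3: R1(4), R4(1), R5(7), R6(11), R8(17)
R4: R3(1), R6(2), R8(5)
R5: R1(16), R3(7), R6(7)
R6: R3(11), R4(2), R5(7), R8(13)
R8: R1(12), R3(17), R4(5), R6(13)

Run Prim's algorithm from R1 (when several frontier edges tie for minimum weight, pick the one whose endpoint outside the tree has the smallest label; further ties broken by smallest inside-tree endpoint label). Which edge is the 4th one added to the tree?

Prim's algorithm from R1:
Step 1: frontier [R1—R3 4, R1—R8 12, R1—R5 16] → take R1—R3 (4); add R3.
Step 2: frontier [R1—R8 12, R1—R5 16, R3—R4 1, R3—R5 7, R3—R6 11, R3—R8 17] → take R3—R4 (1); add R4.
Step 3: frontier [R1—R8 12, R1—R5 16, R3—R5 7, R3—R6 11, R3—R8 17, R4—R6 2, R4—R8 5] → take R4—R6 (2); add R6.
Step 4: frontier [R1—R8 12, R1—R5 16, R3—R5 7, R3—R8 17, R4—R8 5, R5—R6 7, R6—R8 13] → take R4—R8 (5); add R8.
Step 5: frontier [R1—R5 16, R3—R5 7, R5—R6 7] → take R3—R5 (7); add R5.
The 4th edge added is R4—R8.

R4-R8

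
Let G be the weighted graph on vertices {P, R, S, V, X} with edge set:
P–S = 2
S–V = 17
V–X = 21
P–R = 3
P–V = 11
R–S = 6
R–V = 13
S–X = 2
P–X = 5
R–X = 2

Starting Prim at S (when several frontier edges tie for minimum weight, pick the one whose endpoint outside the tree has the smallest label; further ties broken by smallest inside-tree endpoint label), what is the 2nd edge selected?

Grow the tree from S using Prim:
Step 1: cheapest edge leaving the tree is P–S (2); add P.
Step 2: cheapest edge leaving the tree is S–X (2); add X.
Step 3: cheapest edge leaving the tree is R–X (2); add R.
Step 4: cheapest edge leaving the tree is P–V (11); add V.
The 2nd edge added is S–X.

S-X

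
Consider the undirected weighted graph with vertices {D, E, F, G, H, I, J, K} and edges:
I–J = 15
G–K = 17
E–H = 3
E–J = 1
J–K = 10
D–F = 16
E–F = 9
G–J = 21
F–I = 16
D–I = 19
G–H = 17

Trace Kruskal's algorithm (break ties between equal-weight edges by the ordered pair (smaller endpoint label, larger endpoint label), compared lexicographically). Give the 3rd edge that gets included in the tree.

Sort edges by weight, then run Kruskal:
E–J (1): add — endpoints in different components.
E–H (3): add — endpoints in different components.
E–F (9): add — endpoints in different components.
J–K (10): add — endpoints in different components.
I–J (15): add — endpoints in different components.
D–F (16): add — endpoints in different components.
F–I (16): skip — F and I already connected.
G–H (17): add — endpoints in different components.
The 3rd edge added is E–F.

E-F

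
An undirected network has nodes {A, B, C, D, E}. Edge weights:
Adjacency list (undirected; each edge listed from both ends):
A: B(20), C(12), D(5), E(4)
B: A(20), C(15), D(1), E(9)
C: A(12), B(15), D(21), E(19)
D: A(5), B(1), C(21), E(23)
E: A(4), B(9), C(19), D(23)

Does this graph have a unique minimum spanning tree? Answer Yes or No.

Sort edges by weight, then run Kruskal:
B D (1): add — endpoints in different components.
A E (4): add — endpoints in different components.
A D (5): add — endpoints in different components.
B E (9): skip — B and E already connected.
A C (12): add — endpoints in different components.
Every non-tree edge has weight strictly greater than the heaviest edge on the tree path between its endpoints, so the MST is unique.

Yes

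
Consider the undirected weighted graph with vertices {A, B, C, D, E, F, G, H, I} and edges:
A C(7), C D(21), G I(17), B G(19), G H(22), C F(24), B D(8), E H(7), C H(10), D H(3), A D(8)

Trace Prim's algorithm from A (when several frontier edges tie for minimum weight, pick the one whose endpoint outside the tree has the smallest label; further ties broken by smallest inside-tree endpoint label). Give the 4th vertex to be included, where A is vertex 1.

Grow the tree from A using Prim:
Step 1: cheapest edge leaving the tree is A C (7); add C.
Step 2: cheapest edge leaving the tree is A D (8); add D.
Step 3: cheapest edge leaving the tree is D H (3); add H.
Step 4: cheapest edge leaving the tree is E H (7); add E.
Step 5: cheapest edge leaving the tree is B D (8); add B.
Step 6: cheapest edge leaving the tree is B G (19); add G.
Step 7: cheapest edge leaving the tree is G I (17); add I.
Step 8: cheapest edge leaving the tree is C F (24); add F.
Vertex order: A, C, D, H, E, B, G, I, F. The 4th vertex is H.

H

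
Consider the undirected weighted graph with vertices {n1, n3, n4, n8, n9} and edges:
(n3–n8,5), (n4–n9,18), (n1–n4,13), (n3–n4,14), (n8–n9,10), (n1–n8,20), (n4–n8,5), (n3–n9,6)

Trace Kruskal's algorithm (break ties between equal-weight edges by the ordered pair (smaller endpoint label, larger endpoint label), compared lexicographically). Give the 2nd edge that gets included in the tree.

n4-n8

Sort edges by weight, then run Kruskal:
n3–n8 (5): add — endpoints in different components.
n4–n8 (5): add — endpoints in different components.
n3–n9 (6): add — endpoints in different components.
n8–n9 (10): skip — n8 and n9 already connected.
n1–n4 (13): add — endpoints in different components.
The 2nd edge added is n4–n8.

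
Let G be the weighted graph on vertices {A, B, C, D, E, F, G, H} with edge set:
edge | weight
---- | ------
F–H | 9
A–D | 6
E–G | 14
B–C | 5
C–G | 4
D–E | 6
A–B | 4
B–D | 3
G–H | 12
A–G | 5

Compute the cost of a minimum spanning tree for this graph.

43

Sort edges by weight, then run Kruskal:
B–D (3): add — endpoints in different components.
A–B (4): add — endpoints in different components.
C–G (4): add — endpoints in different components.
A–G (5): add — endpoints in different components.
B–C (5): skip — B and C already connected.
A–D (6): skip — A and D already connected.
D–E (6): add — endpoints in different components.
F–H (9): add — endpoints in different components.
G–H (12): add — endpoints in different components.
MST edges: B–D, A–B, C–G, A–G, D–E, F–H, G–H; total weight 3+4+4+5+6+9+12 = 43.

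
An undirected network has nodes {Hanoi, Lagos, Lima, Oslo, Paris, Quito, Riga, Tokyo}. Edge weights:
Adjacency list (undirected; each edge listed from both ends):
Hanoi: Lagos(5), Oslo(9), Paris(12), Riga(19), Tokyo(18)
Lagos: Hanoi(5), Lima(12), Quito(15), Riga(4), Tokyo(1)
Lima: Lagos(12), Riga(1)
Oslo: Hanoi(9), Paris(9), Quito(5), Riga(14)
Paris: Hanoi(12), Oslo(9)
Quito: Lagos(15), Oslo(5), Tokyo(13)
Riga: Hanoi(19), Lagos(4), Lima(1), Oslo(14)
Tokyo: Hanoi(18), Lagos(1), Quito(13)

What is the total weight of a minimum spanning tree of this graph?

Grow the tree from Oslo using Prim:
Step 1: frontier [Oslo-Quito 5, Hanoi-Oslo 9, Oslo-Paris 9, Oslo-Riga 14] → take Oslo-Quito (5); add Quito.
Step 2: frontier [Hanoi-Oslo 9, Oslo-Paris 9, Oslo-Riga 14, Quito-Tokyo 13, Lagos-Quito 15] → take Hanoi-Oslo (9); add Hanoi.
Step 3: frontier [Hanoi-Lagos 5, Hanoi-Paris 12, Hanoi-Tokyo 18, Hanoi-Riga 19, Oslo-Paris 9, Oslo-Riga 14, Quito-Tokyo 13, Lagos-Quito 15] → take Hanoi-Lagos (5); add Lagos.
Step 4: frontier [Hanoi-Paris 12, Hanoi-Tokyo 18, Hanoi-Riga 19, Lagos-Tokyo 1, Lagos-Riga 4, Lagos-Lima 12, Oslo-Paris 9, Oslo-Riga 14, Quito-Tokyo 13] → take Lagos-Tokyo (1); add Tokyo.
Step 5: frontier [Hanoi-Paris 12, Hanoi-Riga 19, Lagos-Riga 4, Lagos-Lima 12, Oslo-Paris 9, Oslo-Riga 14] → take Lagos-Riga (4); add Riga.
Step 6: frontier [Hanoi-Paris 12, Lagos-Lima 12, Oslo-Paris 9, Lima-Riga 1] → take Lima-Riga (1); add Lima.
Step 7: frontier [Hanoi-Paris 12, Oslo-Paris 9] → take Oslo-Paris (9); add Paris.
MST edges: Oslo-Quito, Hanoi-Oslo, Hanoi-Lagos, Lagos-Tokyo, Lagos-Riga, Lima-Riga, Oslo-Paris; total weight 5+9+5+1+4+1+9 = 34.

34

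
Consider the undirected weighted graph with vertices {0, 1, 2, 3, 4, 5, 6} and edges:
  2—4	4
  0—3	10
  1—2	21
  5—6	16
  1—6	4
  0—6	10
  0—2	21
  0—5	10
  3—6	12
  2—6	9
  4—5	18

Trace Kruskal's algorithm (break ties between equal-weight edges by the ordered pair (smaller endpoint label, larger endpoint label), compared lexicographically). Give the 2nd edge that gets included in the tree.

2-4

Kruskal's algorithm — process edges by increasing weight (ties by edge label):
1—6 (4): add — endpoints in different components.
2—4 (4): add — endpoints in different components.
2—6 (9): add — endpoints in different components.
0—3 (10): add — endpoints in different components.
0—5 (10): add — endpoints in different components.
0—6 (10): add — endpoints in different components.
The 2nd edge added is 2—4.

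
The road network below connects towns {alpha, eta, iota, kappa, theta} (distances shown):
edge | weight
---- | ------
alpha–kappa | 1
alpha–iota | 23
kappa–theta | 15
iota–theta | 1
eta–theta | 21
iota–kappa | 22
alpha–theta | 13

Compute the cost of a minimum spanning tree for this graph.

Grow the tree from kappa using Prim:
Step 1: cheapest edge leaving the tree is alpha–kappa (1); add alpha.
Step 2: cheapest edge leaving the tree is alpha–theta (13); add theta.
Step 3: cheapest edge leaving the tree is iota–theta (1); add iota.
Step 4: cheapest edge leaving the tree is eta–theta (21); add eta.
MST edges: alpha–kappa, alpha–theta, iota–theta, eta–theta; total weight 1+13+1+21 = 36.

36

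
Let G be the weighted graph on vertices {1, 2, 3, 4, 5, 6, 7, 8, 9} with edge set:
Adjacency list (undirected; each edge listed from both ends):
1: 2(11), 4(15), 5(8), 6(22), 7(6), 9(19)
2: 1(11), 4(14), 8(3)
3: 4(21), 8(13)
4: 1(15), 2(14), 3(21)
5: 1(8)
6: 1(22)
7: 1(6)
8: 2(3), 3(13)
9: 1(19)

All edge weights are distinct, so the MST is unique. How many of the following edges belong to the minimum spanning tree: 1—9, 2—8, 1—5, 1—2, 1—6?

5

Kruskal's algorithm — process edges by increasing weight (ties by edge label):
2—8 (3): add — endpoints in different components.
1—7 (6): add — endpoints in different components.
1—5 (8): add — endpoints in different components.
1—2 (11): add — endpoints in different components.
3—8 (13): add — endpoints in different components.
2—4 (14): add — endpoints in different components.
1—4 (15): skip — 1 and 4 already connected.
1—9 (19): add — endpoints in different components.
3—4 (21): skip — 3 and 4 already connected.
1—6 (22): add — endpoints in different components.
MST edge set: {2—8, 1—7, 1—5, 1—2, 3—8, 2—4, 1—9, 1—6}.
Of the listed edges, {1—9, 2—8, 1—5, 1—2, 1—6} are in the MST → 5.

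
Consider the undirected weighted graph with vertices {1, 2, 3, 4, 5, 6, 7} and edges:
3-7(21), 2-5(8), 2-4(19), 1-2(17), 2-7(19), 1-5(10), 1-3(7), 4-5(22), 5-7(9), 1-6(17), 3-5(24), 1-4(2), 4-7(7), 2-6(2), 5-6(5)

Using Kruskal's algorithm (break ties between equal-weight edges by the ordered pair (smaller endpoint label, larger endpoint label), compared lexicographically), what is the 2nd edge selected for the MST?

Sort edges by weight, then run Kruskal:
1-4 (2): add. Components now {1,4} {2} {3} {5} {6} {7}
2-6 (2): add. Components now {1,4} {2,6} {3} {5} {7}
5-6 (5): add. Components now {1,4} {2,5,6} {3} {7}
1-3 (7): add. Components now {1,3,4} {2,5,6} {7}
4-7 (7): add. Components now {1,3,4,7} {2,5,6}
2-5 (8): skip — 2 and 5 already connected.
5-7 (9): add. Components now {1,2,3,4,5,6,7}
The 2nd edge added is 2-6.

2-6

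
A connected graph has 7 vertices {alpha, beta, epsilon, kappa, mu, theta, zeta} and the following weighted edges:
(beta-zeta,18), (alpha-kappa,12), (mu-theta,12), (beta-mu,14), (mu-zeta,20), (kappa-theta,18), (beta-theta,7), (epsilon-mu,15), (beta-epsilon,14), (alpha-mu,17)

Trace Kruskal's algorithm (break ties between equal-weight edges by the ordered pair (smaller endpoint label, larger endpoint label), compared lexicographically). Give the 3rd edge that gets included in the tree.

Kruskal's algorithm — process edges by increasing weight (ties by edge label):
beta-theta (7): add — endpoints in different components.
alpha-kappa (12): add — endpoints in different components.
mu-theta (12): add — endpoints in different components.
beta-epsilon (14): add — endpoints in different components.
beta-mu (14): skip — beta and mu already connected.
epsilon-mu (15): skip — epsilon and mu already connected.
alpha-mu (17): add — endpoints in different components.
beta-zeta (18): add — endpoints in different components.
The 3rd edge added is mu-theta.

mu-theta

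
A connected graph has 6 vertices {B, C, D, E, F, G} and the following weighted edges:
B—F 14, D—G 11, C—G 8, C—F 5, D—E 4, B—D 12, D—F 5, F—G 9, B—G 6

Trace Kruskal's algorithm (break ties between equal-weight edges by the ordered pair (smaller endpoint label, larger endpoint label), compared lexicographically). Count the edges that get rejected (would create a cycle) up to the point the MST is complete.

0

Kruskal's algorithm — process edges by increasing weight (ties by edge label):
D—E (4): add — endpoints in different components.
C—F (5): add — endpoints in different components.
D—F (5): add — endpoints in different components.
B—G (6): add — endpoints in different components.
C—G (8): add — endpoints in different components.
Edges rejected before the tree was complete: 0.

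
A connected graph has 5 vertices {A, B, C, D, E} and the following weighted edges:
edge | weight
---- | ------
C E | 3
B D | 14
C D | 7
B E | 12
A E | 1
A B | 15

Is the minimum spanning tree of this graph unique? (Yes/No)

Yes

Sort edges by weight, then run Kruskal:
A E (1): add. Components now {A,E} {B} {C} {D}
C E (3): add. Components now {A,C,E} {B} {D}
C D (7): add. Components now {A,C,D,E} {B}
B E (12): add. Components now {A,B,C,D,E}
Every non-tree edge has weight strictly greater than the heaviest edge on the tree path between its endpoints, so the MST is unique.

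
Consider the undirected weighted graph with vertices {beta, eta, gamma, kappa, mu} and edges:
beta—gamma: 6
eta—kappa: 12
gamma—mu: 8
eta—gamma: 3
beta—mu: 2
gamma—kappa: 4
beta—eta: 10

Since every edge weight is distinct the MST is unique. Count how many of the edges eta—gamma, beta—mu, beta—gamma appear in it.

Kruskal's algorithm — process edges by increasing weight (ties by edge label):
beta—mu (2): add — endpoints in different components.
eta—gamma (3): add — endpoints in different components.
gamma—kappa (4): add — endpoints in different components.
beta—gamma (6): add — endpoints in different components.
MST edge set: {beta—mu, eta—gamma, gamma—kappa, beta—gamma}.
Of the listed edges, {eta—gamma, beta—mu, beta—gamma} are in the MST → 3.

3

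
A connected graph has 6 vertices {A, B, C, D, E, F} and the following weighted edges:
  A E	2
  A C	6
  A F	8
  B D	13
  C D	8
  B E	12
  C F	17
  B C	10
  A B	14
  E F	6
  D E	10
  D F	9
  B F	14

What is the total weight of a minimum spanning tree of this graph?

Kruskal: consider edges lightest-first.
A E (2): add. Components now {A,E} {B} {C} {D} {F}
A C (6): add. Components now {A,C,E} {B} {D} {F}
E F (6): add. Components now {A,C,E,F} {B} {D}
A F (8): skip — A and F already connected.
C D (8): add. Components now {A,C,D,E,F} {B}
D F (9): skip — D and F already connected.
B C (10): add. Components now {A,B,C,D,E,F}
MST edges: A E, A C, E F, C D, B C; total weight 2+6+6+8+10 = 32.

32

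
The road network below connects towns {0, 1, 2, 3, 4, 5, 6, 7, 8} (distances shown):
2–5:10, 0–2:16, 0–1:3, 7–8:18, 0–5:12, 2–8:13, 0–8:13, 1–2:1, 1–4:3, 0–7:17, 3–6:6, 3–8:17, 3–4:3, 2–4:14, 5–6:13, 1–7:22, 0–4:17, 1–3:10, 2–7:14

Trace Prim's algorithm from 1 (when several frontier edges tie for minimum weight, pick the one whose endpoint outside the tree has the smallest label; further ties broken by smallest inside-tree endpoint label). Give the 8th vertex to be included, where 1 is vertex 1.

8

Prim, starting at 1.
Step 1: cheapest edge leaving the tree is 1–2 (1); add 2.
Step 2: cheapest edge leaving the tree is 0–1 (3); add 0.
Step 3: cheapest edge leaving the tree is 1–4 (3); add 4.
Step 4: cheapest edge leaving the tree is 3–4 (3); add 3.
Step 5: cheapest edge leaving the tree is 3–6 (6); add 6.
Step 6: cheapest edge leaving the tree is 2–5 (10); add 5.
Step 7: cheapest edge leaving the tree is 0–8 (13); add 8.
Step 8: cheapest edge leaving the tree is 2–7 (14); add 7.
Vertex order: 1, 2, 0, 4, 3, 6, 5, 8, 7. The 8th vertex is 8.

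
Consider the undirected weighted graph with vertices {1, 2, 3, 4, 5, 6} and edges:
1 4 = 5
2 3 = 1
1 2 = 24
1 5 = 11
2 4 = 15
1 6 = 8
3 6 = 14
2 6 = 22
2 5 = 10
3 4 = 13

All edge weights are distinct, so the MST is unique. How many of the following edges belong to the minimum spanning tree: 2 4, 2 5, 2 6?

Kruskal's algorithm — process edges by increasing weight (ties by edge label):
2 3 (1): add — endpoints in different components.
1 4 (5): add — endpoints in different components.
1 6 (8): add — endpoints in different components.
2 5 (10): add — endpoints in different components.
1 5 (11): add — endpoints in different components.
MST edge set: {2 3, 1 4, 1 6, 2 5, 1 5}.
Of the listed edges, {2 5} are in the MST → 1.

1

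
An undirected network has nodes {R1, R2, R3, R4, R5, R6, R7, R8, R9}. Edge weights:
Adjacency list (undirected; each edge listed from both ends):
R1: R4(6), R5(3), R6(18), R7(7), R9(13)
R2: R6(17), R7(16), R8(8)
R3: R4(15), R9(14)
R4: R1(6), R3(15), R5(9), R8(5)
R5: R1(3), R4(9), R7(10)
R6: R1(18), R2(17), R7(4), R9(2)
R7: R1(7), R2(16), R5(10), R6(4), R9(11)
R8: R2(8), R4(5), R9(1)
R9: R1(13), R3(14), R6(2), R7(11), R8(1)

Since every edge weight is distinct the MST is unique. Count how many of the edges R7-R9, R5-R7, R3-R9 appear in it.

Kruskal's algorithm — process edges by increasing weight (ties by edge label):
R8-R9 (1): add — endpoints in different components.
R6-R9 (2): add — endpoints in different components.
R1-R5 (3): add — endpoints in different components.
R6-R7 (4): add — endpoints in different components.
R4-R8 (5): add — endpoints in different components.
R1-R4 (6): add — endpoints in different components.
R1-R7 (7): skip — R7 and R1 already connected.
R2-R8 (8): add — endpoints in different components.
R4-R5 (9): skip — R4 and R5 already connected.
R5-R7 (10): skip — R7 and R5 already connected.
R7-R9 (11): skip — R9 and R7 already connected.
R1-R9 (13): skip — R9 and R1 already connected.
R3-R9 (14): add — endpoints in different components.
MST edge set: {R8-R9, R6-R9, R1-R5, R6-R7, R4-R8, R1-R4, R2-R8, R3-R9}.
Of the listed edges, {R3-R9} are in the MST → 1.

1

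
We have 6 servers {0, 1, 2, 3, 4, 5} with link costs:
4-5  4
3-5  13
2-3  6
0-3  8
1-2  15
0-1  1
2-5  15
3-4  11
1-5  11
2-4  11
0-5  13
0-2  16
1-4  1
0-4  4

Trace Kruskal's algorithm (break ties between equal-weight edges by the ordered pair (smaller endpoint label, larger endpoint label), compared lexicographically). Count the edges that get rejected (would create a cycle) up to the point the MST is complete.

Sort edges by weight, then run Kruskal:
0-1 (1): add. Components now {0,1} {2} {3} {4} {5}
1-4 (1): add. Components now {0,1,4} {2} {3} {5}
0-4 (4): skip — 0 and 4 already connected.
4-5 (4): add. Components now {0,1,4,5} {2} {3}
2-3 (6): add. Components now {0,1,4,5} {2,3}
0-3 (8): add. Components now {0,1,2,3,4,5}
Edges rejected before the tree was complete: 1.

1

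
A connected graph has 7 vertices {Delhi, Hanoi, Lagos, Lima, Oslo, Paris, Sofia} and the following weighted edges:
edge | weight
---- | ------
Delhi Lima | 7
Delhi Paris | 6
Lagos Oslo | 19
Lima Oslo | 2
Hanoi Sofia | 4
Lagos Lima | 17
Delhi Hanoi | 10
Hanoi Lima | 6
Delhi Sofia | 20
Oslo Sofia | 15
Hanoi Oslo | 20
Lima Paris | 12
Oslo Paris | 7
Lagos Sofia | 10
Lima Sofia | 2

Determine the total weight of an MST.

31

Sort edges by weight, then run Kruskal:
Lima Oslo (2): add. Components now {Lima,Oslo} {Delhi} {Paris} {Lagos} {Hanoi} {Sofia}
Lima Sofia (2): add. Components now {Lima,Oslo,Sofia} {Delhi} {Paris} {Lagos} {Hanoi}
Hanoi Sofia (4): add. Components now {Hanoi,Lima,Oslo,Sofia} {Delhi} {Paris} {Lagos}
Delhi Paris (6): add. Components now {Hanoi,Lima,Oslo,Sofia} {Delhi,Paris} {Lagos}
Hanoi Lima (6): skip — Hanoi and Lima already connected.
Delhi Lima (7): add. Components now {Delhi,Hanoi,Lima,Oslo,Paris,Sofia} {Lagos}
Oslo Paris (7): skip — Oslo and Paris already connected.
Delhi Hanoi (10): skip — Delhi and Hanoi already connected.
Lagos Sofia (10): add. Components now {Delhi,Hanoi,Lagos,Lima,Oslo,Paris,Sofia}
MST edges: Lima Oslo, Lima Sofia, Hanoi Sofia, Delhi Paris, Delhi Lima, Lagos Sofia; total weight 2+2+4+6+7+10 = 31.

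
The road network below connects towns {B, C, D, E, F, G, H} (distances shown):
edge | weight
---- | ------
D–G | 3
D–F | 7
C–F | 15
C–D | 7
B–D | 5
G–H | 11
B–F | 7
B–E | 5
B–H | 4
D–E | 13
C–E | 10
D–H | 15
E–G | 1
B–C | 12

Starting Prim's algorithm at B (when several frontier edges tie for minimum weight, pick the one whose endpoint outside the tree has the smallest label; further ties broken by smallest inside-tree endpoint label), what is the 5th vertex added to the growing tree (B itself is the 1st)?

E

Prim, starting at B.
Step 1: cheapest edge leaving the tree is B–H (4); add H.
Step 2: cheapest edge leaving the tree is B–D (5); add D.
Step 3: cheapest edge leaving the tree is D–G (3); add G.
Step 4: cheapest edge leaving the tree is E–G (1); add E.
Step 5: cheapest edge leaving the tree is C–D (7); add C.
Step 6: cheapest edge leaving the tree is B–F (7); add F.
Vertex order: B, H, D, G, E, C, F. The 5th vertex is E.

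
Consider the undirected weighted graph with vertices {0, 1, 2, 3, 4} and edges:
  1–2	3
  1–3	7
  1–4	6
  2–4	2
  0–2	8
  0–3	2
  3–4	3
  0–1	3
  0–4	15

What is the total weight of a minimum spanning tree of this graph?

Prim, starting at 2.
Step 1: frontier [2–4 2, 1–2 3, 0–2 8] → take 2–4 (2); add 4.
Step 2: frontier [1–2 3, 0–2 8, 3–4 3, 1–4 6, 0–4 15] → take 1–2 (3); add 1.
Step 3: frontier [0–1 3, 1–3 7, 0–2 8, 3–4 3, 0–4 15] → take 0–1 (3); add 0.
Step 4: frontier [0–3 2, 1–3 7, 3–4 3] → take 0–3 (2); add 3.
MST edges: 2–4, 1–2, 0–1, 0–3; total weight 2+3+3+2 = 10.

10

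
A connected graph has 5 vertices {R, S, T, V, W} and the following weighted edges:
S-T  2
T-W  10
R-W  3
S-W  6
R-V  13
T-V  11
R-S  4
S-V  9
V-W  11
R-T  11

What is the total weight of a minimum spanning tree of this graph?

Grow the tree from S using Prim:
Step 1: frontier [S-T 2, R-S 4, S-W 6, S-V 9] → take S-T (2); add T.
Step 2: frontier [R-S 4, S-W 6, S-V 9, T-W 10, R-T 11, T-V 11] → take R-S (4); add R.
Step 3: frontier [R-W 3, R-V 13, S-W 6, S-V 9, T-W 10, T-V 11] → take R-W (3); add W.
Step 4: frontier [R-V 13, S-V 9, T-V 11, V-W 11] → take S-V (9); add V.
MST edges: S-T, R-S, R-W, S-V; total weight 2+4+3+9 = 18.

18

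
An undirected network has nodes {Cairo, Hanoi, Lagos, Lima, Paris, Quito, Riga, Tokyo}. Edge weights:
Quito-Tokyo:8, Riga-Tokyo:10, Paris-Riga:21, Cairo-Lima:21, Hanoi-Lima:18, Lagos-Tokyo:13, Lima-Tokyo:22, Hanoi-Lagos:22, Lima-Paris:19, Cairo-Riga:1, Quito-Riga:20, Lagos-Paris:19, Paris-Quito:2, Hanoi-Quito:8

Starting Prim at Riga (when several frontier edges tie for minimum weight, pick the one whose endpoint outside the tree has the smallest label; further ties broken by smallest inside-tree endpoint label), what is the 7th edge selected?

Hanoi-Lima

Prim, starting at Riga.
Step 1: cheapest edge leaving the tree is Cairo-Riga (1); add Cairo.
Step 2: cheapest edge leaving the tree is Riga-Tokyo (10); add Tokyo.
Step 3: cheapest edge leaving the tree is Quito-Tokyo (8); add Quito.
Step 4: cheapest edge leaving the tree is Paris-Quito (2); add Paris.
Step 5: cheapest edge leaving the tree is Hanoi-Quito (8); add Hanoi.
Step 6: cheapest edge leaving the tree is Lagos-Tokyo (13); add Lagos.
Step 7: cheapest edge leaving the tree is Hanoi-Lima (18); add Lima.
The 7th edge added is Hanoi-Lima.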